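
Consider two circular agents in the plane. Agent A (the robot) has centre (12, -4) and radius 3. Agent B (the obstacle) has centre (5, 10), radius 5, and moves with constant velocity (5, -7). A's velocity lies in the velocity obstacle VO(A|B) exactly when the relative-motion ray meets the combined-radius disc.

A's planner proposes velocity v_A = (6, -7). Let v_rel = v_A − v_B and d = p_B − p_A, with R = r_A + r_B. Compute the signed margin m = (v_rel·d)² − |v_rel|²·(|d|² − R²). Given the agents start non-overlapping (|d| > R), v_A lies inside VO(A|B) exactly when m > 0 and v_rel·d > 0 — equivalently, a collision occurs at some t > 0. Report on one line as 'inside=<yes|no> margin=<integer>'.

d = (-7, 14),  |d|² = 245;  R = 3+5 = 8,  c = 245−8² = 181
v_rel = (1, 0),  |v_rel|² = 1;  v_rel·d = (1)·(-7) + (0)·(14) = -7
1·t² + 14·t + 181 = 0  ⇒  m = (-7)² − 1·181 = -132
m = -132 < 0,  v_rel·d = -7 < 0  ⇒  outside

inside=no margin=-132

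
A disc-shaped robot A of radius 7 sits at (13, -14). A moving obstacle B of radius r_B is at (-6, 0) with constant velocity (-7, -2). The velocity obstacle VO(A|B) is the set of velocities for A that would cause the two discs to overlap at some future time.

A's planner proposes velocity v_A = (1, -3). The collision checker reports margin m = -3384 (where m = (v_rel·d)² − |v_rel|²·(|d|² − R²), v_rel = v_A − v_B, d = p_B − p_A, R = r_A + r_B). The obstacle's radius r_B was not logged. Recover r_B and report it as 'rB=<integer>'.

m = -3384
d = (-19, 14);  v_rel = (8, -1),  |v_rel|² = 65
v_rel×d = (8)·(14) − (-1)·(-19) = 93
since m = R²·65 − 93²:  R² = (8649 + -3384) / 65 = 81
R = √81 = 9  ⇒  r_B = 9 − 7 = 2

rB=2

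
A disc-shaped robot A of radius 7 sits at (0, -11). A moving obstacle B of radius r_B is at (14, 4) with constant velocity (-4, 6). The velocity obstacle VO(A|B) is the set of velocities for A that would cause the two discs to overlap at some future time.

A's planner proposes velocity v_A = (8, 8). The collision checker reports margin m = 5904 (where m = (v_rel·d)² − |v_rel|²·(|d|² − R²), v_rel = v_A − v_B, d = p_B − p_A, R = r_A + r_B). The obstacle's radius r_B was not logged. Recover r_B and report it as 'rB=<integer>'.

m = 5904
d = (14, 15);  v_rel = (12, 2),  |v_rel|² = 148
v_rel×d = (12)·(15) − (2)·(14) = 152
since m = R²·148 − 152²:  R² = (23104 + 5904) / 148 = 196
R = √196 = 14  ⇒  r_B = 14 − 7 = 7

rB=7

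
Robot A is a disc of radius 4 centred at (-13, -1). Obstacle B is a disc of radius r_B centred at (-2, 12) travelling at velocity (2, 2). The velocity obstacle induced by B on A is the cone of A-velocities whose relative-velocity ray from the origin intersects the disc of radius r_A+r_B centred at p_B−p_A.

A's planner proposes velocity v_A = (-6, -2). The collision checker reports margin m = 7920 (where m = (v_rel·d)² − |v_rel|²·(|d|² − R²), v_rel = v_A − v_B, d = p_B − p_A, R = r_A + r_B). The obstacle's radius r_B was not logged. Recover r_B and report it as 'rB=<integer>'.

m = 7920
d = (11, 13);  v_rel = (-8, -4),  |v_rel|² = 80
v_rel×d = (-8)·(13) − (-4)·(11) = -60
since m = R²·80 − (-60)²:  R² = (3600 + 7920) / 80 = 144
R = √144 = 12  ⇒  r_B = 12 − 4 = 8

rB=8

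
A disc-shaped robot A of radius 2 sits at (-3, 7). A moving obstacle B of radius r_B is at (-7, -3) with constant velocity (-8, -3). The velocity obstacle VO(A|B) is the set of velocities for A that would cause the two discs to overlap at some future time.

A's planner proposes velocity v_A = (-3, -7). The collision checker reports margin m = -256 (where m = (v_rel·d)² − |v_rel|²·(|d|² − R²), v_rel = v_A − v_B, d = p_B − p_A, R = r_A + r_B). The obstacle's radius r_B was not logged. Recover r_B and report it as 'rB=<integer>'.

m = -256
d = (-4, -10);  v_rel = (5, -4),  |v_rel|² = 41
v_rel×d = (5)·(-10) − (-4)·(-4) = -66
since m = R²·41 − (-66)²:  R² = (4356 + -256) / 41 = 100
R = √100 = 10  ⇒  r_B = 10 − 2 = 8

rB=8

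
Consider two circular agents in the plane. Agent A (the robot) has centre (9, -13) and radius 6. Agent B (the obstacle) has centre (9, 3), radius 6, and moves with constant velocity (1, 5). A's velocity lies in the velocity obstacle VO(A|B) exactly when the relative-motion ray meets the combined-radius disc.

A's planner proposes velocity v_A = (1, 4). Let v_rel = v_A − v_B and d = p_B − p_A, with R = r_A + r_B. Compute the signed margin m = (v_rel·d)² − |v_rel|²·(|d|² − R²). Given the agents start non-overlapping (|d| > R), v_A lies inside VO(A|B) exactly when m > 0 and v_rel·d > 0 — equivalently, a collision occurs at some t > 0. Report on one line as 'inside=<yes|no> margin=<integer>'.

d = (0, 16),  |d|² = 256;  R = 6+6 = 12,  c = 256−12² = 112
v_rel = (0, -1),  |v_rel|² = 1;  v_rel·d = (0)·(0) + (-1)·(16) = -16
1·t² + 32·t + 112 = 0  ⇒  m = (-16)² − 1·112 = 144
m = 144 > 0,  v_rel·d = -16 < 0  ⇒  outside

inside=no margin=144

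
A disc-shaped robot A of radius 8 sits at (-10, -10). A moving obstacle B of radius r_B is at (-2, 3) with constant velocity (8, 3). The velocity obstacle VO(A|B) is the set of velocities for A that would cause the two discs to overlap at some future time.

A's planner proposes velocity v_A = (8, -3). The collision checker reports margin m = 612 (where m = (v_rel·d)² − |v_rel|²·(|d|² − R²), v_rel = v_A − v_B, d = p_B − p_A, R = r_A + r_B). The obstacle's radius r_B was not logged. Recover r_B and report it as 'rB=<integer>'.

m = 612
d = (8, 13);  v_rel = (0, -6),  |v_rel|² = 36
v_rel×d = (0)·(13) − (-6)·(8) = 48
since m = R²·36 − 48²:  R² = (2304 + 612) / 36 = 81
R = √81 = 9  ⇒  r_B = 9 − 8 = 1

rB=1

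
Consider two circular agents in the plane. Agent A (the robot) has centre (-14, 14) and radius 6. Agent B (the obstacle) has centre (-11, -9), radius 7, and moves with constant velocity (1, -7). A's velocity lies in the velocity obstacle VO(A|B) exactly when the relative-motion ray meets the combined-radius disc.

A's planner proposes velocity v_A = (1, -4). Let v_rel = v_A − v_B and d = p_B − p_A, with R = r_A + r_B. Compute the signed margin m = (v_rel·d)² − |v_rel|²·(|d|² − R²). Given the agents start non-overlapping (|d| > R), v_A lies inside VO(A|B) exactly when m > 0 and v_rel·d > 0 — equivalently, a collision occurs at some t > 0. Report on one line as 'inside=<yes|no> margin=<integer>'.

d = (3, -23),  |d|² = 538;  R = 6+7 = 13,  c = 538−13² = 369
v_rel = (0, 3),  |v_rel|² = 9;  v_rel·d = (0)·(3) + (3)·(-23) = -69
9·t² + 138·t + 369 = 0  ⇒  m = (-69)² − 9·369 = 1440
m = 1440 > 0,  v_rel·d = -69 < 0  ⇒  outside

inside=no margin=1440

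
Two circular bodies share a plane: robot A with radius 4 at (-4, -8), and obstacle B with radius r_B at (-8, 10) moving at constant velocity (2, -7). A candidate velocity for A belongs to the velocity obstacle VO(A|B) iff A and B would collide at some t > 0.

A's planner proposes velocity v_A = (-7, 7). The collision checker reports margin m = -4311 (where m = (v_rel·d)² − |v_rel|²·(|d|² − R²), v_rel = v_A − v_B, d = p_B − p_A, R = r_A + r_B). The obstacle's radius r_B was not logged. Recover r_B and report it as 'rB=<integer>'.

m = -4311
d = (-4, 18);  v_rel = (-9, 14),  |v_rel|² = 277
v_rel×d = (-9)·(18) − (14)·(-4) = -106
since m = R²·277 − (-106)²:  R² = (11236 + -4311) / 277 = 25
R = √25 = 5  ⇒  r_B = 5 − 4 = 1

rB=1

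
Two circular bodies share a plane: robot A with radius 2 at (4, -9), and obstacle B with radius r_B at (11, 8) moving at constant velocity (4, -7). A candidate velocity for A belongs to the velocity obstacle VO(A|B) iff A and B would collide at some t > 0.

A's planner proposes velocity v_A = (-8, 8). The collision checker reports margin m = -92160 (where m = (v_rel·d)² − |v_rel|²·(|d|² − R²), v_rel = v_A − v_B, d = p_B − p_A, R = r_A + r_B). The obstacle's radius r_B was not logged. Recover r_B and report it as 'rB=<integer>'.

m = -92160
d = (7, 17);  v_rel = (-12, 15),  |v_rel|² = 369
v_rel×d = (-12)·(17) − (15)·(7) = -309
since m = R²·369 − (-309)²:  R² = (95481 + -92160) / 369 = 9
R = √9 = 3  ⇒  r_B = 3 − 2 = 1

rB=1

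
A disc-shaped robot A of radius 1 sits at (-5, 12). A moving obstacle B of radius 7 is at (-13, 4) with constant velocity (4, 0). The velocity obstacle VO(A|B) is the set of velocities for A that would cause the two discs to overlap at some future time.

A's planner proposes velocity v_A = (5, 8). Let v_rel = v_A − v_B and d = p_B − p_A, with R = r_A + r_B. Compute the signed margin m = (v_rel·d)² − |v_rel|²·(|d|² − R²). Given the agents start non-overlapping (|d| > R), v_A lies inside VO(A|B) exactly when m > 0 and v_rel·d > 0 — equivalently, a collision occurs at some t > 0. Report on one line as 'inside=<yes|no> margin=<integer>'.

d = (-8, -8),  |d|² = 128;  R = 1+7 = 8,  c = 128−8² = 64
v_rel = (1, 8),  |v_rel|² = 65;  v_rel·d = (1)·(-8) + (8)·(-8) = -72
65·t² + 144·t + 64 = 0  ⇒  m = (-72)² − 65·64 = 1024
m = 1024 > 0,  v_rel·d = -72 < 0  ⇒  outside

inside=no margin=1024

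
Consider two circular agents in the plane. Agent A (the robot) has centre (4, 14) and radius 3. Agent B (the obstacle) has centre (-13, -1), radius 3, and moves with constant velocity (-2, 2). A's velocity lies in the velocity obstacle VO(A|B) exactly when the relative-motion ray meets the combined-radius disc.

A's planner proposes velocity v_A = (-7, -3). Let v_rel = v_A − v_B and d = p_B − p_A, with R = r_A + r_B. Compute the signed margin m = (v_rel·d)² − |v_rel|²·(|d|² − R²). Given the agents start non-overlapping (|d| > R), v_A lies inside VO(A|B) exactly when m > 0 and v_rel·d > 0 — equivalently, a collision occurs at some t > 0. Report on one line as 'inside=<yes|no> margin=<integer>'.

d = (-17, -15),  |d|² = 514;  R = 3+3 = 6,  c = 514−6² = 478
v_rel = (-5, -5),  |v_rel|² = 50;  v_rel·d = (-5)·(-17) + (-5)·(-15) = 160
50·t² − 320·t + 478 = 0  ⇒  m = 160² − 50·478 = 1700
m = 1700 > 0,  v_rel·d = 160 > 0  ⇒  inside

inside=yes margin=1700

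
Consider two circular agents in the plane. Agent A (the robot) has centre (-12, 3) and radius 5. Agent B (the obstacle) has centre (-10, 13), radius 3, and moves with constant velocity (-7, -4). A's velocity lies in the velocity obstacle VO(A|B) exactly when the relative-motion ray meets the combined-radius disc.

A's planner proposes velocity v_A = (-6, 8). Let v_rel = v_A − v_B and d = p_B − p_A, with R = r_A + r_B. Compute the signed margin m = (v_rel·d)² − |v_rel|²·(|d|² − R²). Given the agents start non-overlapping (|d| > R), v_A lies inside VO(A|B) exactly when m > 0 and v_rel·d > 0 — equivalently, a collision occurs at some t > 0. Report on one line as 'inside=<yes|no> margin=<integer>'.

d = (2, 10),  |d|² = 104;  R = 5+3 = 8,  c = 104−8² = 40
v_rel = (1, 12),  |v_rel|² = 145;  v_rel·d = (1)·(2) + (12)·(10) = 122
145·t² − 244·t + 40 = 0  ⇒  m = 122² − 145·40 = 9084
m = 9084 > 0,  v_rel·d = 122 > 0  ⇒  inside

inside=yes margin=9084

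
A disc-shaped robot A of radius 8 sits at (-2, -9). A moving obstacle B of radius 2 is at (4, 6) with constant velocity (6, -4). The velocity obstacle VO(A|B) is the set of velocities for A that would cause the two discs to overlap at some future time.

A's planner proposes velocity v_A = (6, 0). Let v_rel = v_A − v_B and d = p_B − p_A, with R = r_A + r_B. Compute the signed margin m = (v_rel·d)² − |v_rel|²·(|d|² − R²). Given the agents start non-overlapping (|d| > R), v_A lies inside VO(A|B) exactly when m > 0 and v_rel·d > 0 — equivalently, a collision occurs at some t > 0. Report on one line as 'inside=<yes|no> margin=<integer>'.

d = (6, 15),  |d|² = 261;  R = 8+2 = 10,  c = 261−10² = 161
v_rel = (0, 4),  |v_rel|² = 16;  v_rel·d = (0)·(6) + (4)·(15) = 60
16·t² − 120·t + 161 = 0  ⇒  m = 60² − 16·161 = 1024
m = 1024 > 0,  v_rel·d = 60 > 0  ⇒  inside

inside=yes margin=1024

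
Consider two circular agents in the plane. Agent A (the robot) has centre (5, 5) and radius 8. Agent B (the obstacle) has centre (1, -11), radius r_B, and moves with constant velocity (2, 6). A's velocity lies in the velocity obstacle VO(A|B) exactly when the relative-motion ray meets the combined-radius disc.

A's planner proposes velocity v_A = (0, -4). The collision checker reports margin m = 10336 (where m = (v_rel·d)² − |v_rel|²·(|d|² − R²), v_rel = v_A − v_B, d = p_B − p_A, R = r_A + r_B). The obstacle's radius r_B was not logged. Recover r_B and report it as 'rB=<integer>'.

m = 10336
d = (-4, -16);  v_rel = (-2, -10),  |v_rel|² = 104
v_rel×d = (-2)·(-16) − (-10)·(-4) = -8
since m = R²·104 − (-8)²:  R² = (64 + 10336) / 104 = 100
R = √100 = 10  ⇒  r_B = 10 − 8 = 2

rB=2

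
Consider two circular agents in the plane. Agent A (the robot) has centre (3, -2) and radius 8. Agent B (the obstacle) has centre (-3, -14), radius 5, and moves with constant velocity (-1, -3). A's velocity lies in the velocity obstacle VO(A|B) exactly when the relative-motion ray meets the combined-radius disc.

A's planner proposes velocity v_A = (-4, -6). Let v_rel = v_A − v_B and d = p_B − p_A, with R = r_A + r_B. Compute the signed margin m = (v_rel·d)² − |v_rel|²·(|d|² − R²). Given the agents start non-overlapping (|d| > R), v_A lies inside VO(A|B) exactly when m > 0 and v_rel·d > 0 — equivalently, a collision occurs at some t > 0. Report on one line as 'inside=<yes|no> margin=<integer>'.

d = (-6, -12),  |d|² = 180;  R = 8+5 = 13,  c = 180−13² = 11
v_rel = (-3, -3),  |v_rel|² = 18;  v_rel·d = (-3)·(-6) + (-3)·(-12) = 54
18·t² − 108·t + 11 = 0  ⇒  m = 54² − 18·11 = 2718
m = 2718 > 0,  v_rel·d = 54 > 0  ⇒  inside

inside=yes margin=2718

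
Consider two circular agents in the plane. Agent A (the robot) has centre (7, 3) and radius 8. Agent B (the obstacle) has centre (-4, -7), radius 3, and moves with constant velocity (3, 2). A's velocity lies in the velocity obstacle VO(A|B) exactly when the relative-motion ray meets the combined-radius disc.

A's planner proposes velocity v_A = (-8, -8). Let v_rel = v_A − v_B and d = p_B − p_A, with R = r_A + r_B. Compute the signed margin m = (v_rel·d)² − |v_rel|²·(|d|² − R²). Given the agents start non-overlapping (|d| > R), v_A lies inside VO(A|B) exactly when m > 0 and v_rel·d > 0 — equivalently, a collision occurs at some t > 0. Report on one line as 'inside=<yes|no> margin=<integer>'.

d = (-11, -10),  |d|² = 221;  R = 8+3 = 11,  c = 221−11² = 100
v_rel = (-11, -10),  |v_rel|² = 221;  v_rel·d = (-11)·(-11) + (-10)·(-10) = 221
221·t² − 442·t + 100 = 0  ⇒  m = 221² − 221·100 = 26741
m = 26741 > 0,  v_rel·d = 221 > 0  ⇒  inside

inside=yes margin=26741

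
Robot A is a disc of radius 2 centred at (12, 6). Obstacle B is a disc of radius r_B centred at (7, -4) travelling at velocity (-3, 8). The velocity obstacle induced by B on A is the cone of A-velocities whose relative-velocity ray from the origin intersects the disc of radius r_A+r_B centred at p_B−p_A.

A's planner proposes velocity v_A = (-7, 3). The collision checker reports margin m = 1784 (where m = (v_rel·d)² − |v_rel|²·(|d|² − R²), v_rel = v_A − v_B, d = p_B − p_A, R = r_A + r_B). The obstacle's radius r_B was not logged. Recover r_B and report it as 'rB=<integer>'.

m = 1784
d = (-5, -10);  v_rel = (-4, -5),  |v_rel|² = 41
v_rel×d = (-4)·(-10) − (-5)·(-5) = 15
since m = R²·41 − 15²:  R² = (225 + 1784) / 41 = 49
R = √49 = 7  ⇒  r_B = 7 − 2 = 5

rB=5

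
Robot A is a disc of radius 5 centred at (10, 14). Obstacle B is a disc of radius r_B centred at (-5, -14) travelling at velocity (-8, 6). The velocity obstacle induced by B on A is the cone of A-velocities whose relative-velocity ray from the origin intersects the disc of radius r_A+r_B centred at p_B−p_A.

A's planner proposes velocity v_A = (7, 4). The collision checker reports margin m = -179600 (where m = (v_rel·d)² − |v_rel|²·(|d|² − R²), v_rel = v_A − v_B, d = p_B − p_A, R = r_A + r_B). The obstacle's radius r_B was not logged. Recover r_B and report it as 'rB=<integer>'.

m = -179600
d = (-15, -28);  v_rel = (15, -2),  |v_rel|² = 229
v_rel×d = (15)·(-28) − (-2)·(-15) = -450
since m = R²·229 − (-450)²:  R² = (202500 + -179600) / 229 = 100
R = √100 = 10  ⇒  r_B = 10 − 5 = 5

rB=5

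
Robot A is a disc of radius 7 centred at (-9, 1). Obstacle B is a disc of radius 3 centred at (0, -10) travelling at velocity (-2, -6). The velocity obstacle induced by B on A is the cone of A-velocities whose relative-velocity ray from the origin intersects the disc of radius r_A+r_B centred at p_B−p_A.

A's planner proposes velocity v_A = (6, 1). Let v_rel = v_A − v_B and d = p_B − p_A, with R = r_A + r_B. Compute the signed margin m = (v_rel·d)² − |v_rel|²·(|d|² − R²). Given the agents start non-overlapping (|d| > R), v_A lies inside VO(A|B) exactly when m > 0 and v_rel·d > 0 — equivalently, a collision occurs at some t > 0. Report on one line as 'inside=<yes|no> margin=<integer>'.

d = (9, -11),  |d|² = 202;  R = 7+3 = 10,  c = 202−10² = 102
v_rel = (8, 7),  |v_rel|² = 113;  v_rel·d = (8)·(9) + (7)·(-11) = -5
113·t² + 10·t + 102 = 0  ⇒  m = (-5)² − 113·102 = -11501
m = -11501 < 0,  v_rel·d = -5 < 0  ⇒  outside

inside=no margin=-11501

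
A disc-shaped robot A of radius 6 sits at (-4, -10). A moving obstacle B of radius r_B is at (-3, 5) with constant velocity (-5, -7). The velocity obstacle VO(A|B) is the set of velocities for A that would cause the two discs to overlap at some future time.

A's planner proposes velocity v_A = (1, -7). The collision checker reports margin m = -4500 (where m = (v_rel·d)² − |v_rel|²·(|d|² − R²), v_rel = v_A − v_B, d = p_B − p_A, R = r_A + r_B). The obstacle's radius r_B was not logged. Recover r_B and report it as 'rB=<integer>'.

m = -4500
d = (1, 15);  v_rel = (6, 0),  |v_rel|² = 36
v_rel×d = (6)·(15) − (0)·(1) = 90
since m = R²·36 − 90²:  R² = (8100 + -4500) / 36 = 100
R = √100 = 10  ⇒  r_B = 10 − 6 = 4

rB=4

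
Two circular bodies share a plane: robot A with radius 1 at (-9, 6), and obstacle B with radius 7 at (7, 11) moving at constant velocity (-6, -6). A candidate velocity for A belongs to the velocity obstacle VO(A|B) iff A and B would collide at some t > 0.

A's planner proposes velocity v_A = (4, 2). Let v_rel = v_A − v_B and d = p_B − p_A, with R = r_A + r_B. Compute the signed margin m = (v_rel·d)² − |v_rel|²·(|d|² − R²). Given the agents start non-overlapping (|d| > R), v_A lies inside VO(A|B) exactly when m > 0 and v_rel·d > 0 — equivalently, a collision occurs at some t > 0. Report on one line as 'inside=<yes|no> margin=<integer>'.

d = (16, 5),  |d|² = 281;  R = 1+7 = 8,  c = 281−8² = 217
v_rel = (10, 8),  |v_rel|² = 164;  v_rel·d = (10)·(16) + (8)·(5) = 200
164·t² − 400·t + 217 = 0  ⇒  m = 200² − 164·217 = 4412
m = 4412 > 0,  v_rel·d = 200 > 0  ⇒  inside

inside=yes margin=4412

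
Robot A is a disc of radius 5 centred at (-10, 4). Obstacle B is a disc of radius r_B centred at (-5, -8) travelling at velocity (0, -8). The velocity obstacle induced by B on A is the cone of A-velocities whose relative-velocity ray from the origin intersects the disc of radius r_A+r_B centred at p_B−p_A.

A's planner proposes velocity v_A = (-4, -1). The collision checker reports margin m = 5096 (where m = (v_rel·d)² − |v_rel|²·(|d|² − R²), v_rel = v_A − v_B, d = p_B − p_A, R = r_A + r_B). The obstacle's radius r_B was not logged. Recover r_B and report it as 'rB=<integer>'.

m = 5096
d = (5, -12);  v_rel = (-4, 7),  |v_rel|² = 65
v_rel×d = (-4)·(-12) − (7)·(5) = 13
since m = R²·65 − 13²:  R² = (169 + 5096) / 65 = 81
R = √81 = 9  ⇒  r_B = 9 − 5 = 4

rB=4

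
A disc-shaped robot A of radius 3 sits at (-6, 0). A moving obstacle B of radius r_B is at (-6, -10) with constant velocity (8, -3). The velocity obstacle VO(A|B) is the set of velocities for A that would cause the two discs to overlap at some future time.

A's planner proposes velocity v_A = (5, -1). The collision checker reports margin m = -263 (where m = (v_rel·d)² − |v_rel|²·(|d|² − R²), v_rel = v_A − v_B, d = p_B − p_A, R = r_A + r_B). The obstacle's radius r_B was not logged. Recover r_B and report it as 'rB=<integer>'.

m = -263
d = (0, -10);  v_rel = (-3, 2),  |v_rel|² = 13
v_rel×d = (-3)·(-10) − (2)·(0) = 30
since m = R²·13 − 30²:  R² = (900 + -263) / 13 = 49
R = √49 = 7  ⇒  r_B = 7 − 3 = 4

rB=4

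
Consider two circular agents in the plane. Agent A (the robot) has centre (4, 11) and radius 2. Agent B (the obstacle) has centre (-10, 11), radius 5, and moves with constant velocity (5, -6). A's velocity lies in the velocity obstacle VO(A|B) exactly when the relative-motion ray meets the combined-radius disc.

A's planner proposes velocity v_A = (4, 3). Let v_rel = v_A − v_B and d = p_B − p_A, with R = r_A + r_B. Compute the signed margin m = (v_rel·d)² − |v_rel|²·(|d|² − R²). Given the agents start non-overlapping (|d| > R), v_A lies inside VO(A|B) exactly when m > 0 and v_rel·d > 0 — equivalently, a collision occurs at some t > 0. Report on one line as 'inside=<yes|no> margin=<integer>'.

d = (-14, 0),  |d|² = 196;  R = 2+5 = 7,  c = 196−7² = 147
v_rel = (-1, 9),  |v_rel|² = 82;  v_rel·d = (-1)·(-14) + (9)·(0) = 14
82·t² − 28·t + 147 = 0  ⇒  m = 14² − 82·147 = -11858
m = -11858 < 0,  v_rel·d = 14 > 0  ⇒  outside

inside=no margin=-11858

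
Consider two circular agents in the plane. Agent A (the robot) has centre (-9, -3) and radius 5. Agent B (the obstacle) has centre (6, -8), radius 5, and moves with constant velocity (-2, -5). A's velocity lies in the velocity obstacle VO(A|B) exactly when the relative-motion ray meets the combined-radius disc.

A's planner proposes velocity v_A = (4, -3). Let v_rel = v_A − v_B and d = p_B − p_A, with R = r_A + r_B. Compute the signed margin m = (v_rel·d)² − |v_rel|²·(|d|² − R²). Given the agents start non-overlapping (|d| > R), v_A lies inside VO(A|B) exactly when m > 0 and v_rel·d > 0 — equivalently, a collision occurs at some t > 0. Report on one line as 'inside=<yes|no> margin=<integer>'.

d = (15, -5),  |d|² = 250;  R = 5+5 = 10,  c = 250−10² = 150
v_rel = (6, 2),  |v_rel|² = 40;  v_rel·d = (6)·(15) + (2)·(-5) = 80
40·t² − 160·t + 150 = 0  ⇒  m = 80² − 40·150 = 400
m = 400 > 0,  v_rel·d = 80 > 0  ⇒  inside

inside=yes margin=400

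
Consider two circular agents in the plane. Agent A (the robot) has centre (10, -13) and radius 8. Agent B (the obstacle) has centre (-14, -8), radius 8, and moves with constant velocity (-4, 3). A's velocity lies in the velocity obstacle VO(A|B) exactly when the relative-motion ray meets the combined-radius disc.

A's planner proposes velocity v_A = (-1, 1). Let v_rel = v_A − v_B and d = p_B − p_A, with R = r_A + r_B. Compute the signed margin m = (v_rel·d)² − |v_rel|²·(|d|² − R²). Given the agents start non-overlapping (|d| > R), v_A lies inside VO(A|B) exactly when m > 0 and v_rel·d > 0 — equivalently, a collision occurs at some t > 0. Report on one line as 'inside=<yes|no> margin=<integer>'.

d = (-24, 5),  |d|² = 601;  R = 8+8 = 16,  c = 601−16² = 345
v_rel = (3, -2),  |v_rel|² = 13;  v_rel·d = (3)·(-24) + (-2)·(5) = -82
13·t² + 164·t + 345 = 0  ⇒  m = (-82)² − 13·345 = 2239
m = 2239 > 0,  v_rel·d = -82 < 0  ⇒  outside

inside=no margin=2239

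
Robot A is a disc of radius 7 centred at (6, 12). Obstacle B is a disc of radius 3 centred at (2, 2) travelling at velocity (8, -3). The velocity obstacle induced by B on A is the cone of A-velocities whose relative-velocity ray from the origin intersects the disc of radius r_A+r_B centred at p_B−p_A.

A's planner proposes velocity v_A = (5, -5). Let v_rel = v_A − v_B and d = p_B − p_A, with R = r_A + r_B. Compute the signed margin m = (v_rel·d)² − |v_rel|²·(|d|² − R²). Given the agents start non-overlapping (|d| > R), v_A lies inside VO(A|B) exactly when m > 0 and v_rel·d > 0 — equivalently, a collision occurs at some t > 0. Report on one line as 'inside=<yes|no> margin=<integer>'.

d = (-4, -10),  |d|² = 116;  R = 7+3 = 10,  c = 116−10² = 16
v_rel = (-3, -2),  |v_rel|² = 13;  v_rel·d = (-3)·(-4) + (-2)·(-10) = 32
13·t² − 64·t + 16 = 0  ⇒  m = 32² − 13·16 = 816
m = 816 > 0,  v_rel·d = 32 > 0  ⇒  inside

inside=yes margin=816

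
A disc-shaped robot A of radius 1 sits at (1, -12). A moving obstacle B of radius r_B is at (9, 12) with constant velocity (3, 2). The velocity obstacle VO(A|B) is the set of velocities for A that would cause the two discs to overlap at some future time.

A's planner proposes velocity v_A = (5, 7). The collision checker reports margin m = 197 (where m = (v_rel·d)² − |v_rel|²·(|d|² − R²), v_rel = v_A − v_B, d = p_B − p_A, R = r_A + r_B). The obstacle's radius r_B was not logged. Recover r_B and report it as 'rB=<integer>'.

m = 197
d = (8, 24);  v_rel = (2, 5),  |v_rel|² = 29
v_rel×d = (2)·(24) − (5)·(8) = 8
since m = R²·29 − 8²:  R² = (64 + 197) / 29 = 9
R = √9 = 3  ⇒  r_B = 3 − 1 = 2

rB=2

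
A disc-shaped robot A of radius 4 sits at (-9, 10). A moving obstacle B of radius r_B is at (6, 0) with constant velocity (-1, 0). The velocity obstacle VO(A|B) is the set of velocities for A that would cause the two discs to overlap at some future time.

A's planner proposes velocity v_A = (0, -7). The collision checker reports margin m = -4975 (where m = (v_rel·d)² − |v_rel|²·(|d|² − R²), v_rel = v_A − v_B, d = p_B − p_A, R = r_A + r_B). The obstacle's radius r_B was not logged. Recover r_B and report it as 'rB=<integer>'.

m = -4975
d = (15, -10);  v_rel = (1, -7),  |v_rel|² = 50
v_rel×d = (1)·(-10) − (-7)·(15) = 95
since m = R²·50 − 95²:  R² = (9025 + -4975) / 50 = 81
R = √81 = 9  ⇒  r_B = 9 − 4 = 5

rB=5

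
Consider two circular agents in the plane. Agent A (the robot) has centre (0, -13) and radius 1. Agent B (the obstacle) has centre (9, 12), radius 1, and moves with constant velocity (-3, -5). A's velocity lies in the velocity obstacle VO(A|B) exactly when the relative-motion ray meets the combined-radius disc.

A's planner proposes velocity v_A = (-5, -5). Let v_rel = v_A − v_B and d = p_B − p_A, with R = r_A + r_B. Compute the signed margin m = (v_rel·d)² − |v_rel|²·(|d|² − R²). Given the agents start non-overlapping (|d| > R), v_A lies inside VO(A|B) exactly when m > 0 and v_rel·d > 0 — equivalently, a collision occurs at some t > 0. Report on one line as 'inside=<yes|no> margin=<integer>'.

d = (9, 25),  |d|² = 706;  R = 1+1 = 2,  c = 706−2² = 702
v_rel = (-2, 0),  |v_rel|² = 4;  v_rel·d = (-2)·(9) + (0)·(25) = -18
4·t² + 36·t + 702 = 0  ⇒  m = (-18)² − 4·702 = -2484
m = -2484 < 0,  v_rel·d = -18 < 0  ⇒  outside

inside=no margin=-2484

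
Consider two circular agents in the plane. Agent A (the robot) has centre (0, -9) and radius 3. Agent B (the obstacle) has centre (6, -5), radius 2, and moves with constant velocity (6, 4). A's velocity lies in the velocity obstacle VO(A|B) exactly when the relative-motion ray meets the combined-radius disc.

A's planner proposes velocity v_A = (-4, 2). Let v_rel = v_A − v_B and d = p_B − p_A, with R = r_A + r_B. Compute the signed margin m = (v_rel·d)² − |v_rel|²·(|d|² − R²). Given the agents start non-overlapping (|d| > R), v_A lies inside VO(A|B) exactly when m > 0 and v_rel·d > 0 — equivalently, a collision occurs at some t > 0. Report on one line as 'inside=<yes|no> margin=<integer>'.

d = (6, 4),  |d|² = 52;  R = 3+2 = 5,  c = 52−5² = 27
v_rel = (-10, -2),  |v_rel|² = 104;  v_rel·d = (-10)·(6) + (-2)·(4) = -68
104·t² + 136·t + 27 = 0  ⇒  m = (-68)² − 104·27 = 1816
m = 1816 > 0,  v_rel·d = -68 < 0  ⇒  outside

inside=no margin=1816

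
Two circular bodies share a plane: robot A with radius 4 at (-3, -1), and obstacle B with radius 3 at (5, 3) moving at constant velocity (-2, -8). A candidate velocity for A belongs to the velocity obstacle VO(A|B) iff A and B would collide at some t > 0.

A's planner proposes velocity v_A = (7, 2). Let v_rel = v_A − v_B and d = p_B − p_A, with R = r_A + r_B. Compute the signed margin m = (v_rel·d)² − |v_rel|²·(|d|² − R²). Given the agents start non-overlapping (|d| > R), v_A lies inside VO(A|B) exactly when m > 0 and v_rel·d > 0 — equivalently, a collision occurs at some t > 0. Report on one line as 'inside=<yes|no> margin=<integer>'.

d = (8, 4),  |d|² = 80;  R = 4+3 = 7,  c = 80−7² = 31
v_rel = (9, 10),  |v_rel|² = 181;  v_rel·d = (9)·(8) + (10)·(4) = 112
181·t² − 224·t + 31 = 0  ⇒  m = 112² − 181·31 = 6933
m = 6933 > 0,  v_rel·d = 112 > 0  ⇒  inside

inside=yes margin=6933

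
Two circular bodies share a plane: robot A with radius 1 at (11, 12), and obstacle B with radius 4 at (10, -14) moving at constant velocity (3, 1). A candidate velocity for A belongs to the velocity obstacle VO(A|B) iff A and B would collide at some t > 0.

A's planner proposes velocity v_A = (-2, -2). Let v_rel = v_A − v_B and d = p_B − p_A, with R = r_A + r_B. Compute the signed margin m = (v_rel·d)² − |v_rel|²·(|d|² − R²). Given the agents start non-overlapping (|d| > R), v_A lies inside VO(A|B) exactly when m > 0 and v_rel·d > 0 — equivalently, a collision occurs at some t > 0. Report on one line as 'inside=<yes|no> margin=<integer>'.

d = (-1, -26),  |d|² = 677;  R = 1+4 = 5,  c = 677−5² = 652
v_rel = (-5, -3),  |v_rel|² = 34;  v_rel·d = (-5)·(-1) + (-3)·(-26) = 83
34·t² − 166·t + 652 = 0  ⇒  m = 83² − 34·652 = -15279
m = -15279 < 0,  v_rel·d = 83 > 0  ⇒  outside

inside=no margin=-15279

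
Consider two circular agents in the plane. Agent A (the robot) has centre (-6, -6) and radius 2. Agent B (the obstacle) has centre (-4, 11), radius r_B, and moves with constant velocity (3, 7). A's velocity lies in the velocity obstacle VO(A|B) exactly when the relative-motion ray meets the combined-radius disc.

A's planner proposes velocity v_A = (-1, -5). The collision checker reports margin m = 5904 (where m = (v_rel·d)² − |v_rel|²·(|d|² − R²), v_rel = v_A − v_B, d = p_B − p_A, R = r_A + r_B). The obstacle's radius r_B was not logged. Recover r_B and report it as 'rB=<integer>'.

m = 5904
d = (2, 17);  v_rel = (-4, -12),  |v_rel|² = 160
v_rel×d = (-4)·(17) − (-12)·(2) = -44
since m = R²·160 − (-44)²:  R² = (1936 + 5904) / 160 = 49
R = √49 = 7  ⇒  r_B = 7 − 2 = 5

rB=5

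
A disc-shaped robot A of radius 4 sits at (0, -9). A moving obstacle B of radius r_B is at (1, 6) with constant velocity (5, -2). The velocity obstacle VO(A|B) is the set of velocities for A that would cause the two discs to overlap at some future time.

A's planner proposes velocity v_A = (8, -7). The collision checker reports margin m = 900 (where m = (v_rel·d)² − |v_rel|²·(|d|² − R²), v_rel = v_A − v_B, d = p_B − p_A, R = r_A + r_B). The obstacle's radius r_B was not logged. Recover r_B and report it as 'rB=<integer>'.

m = 900
d = (1, 15);  v_rel = (3, -5),  |v_rel|² = 34
v_rel×d = (3)·(15) − (-5)·(1) = 50
since m = R²·34 − 50²:  R² = (2500 + 900) / 34 = 100
R = √100 = 10  ⇒  r_B = 10 − 4 = 6

rB=6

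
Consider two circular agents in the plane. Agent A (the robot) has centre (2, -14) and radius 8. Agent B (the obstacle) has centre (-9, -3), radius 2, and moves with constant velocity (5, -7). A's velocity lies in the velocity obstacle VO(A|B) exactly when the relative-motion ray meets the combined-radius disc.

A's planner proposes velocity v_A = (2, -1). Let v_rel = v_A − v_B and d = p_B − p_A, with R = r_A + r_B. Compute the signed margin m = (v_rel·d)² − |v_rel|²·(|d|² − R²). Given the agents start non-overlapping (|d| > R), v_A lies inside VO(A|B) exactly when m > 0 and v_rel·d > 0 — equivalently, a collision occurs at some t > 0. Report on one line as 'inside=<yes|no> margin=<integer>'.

d = (-11, 11),  |d|² = 242;  R = 8+2 = 10,  c = 242−10² = 142
v_rel = (-3, 6),  |v_rel|² = 45;  v_rel·d = (-3)·(-11) + (6)·(11) = 99
45·t² − 198·t + 142 = 0  ⇒  m = 99² − 45·142 = 3411
m = 3411 > 0,  v_rel·d = 99 > 0  ⇒  inside

inside=yes margin=3411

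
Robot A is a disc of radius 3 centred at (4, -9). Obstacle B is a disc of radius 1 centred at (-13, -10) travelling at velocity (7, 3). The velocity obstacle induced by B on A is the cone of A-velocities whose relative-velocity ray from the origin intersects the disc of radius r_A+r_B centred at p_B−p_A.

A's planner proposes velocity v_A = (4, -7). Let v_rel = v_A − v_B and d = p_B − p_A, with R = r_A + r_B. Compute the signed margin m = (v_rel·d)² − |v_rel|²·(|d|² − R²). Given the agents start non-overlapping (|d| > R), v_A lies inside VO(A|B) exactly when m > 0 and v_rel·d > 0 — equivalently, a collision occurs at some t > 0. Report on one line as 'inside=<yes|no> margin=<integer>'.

d = (-17, -1),  |d|² = 290;  R = 3+1 = 4,  c = 290−4² = 274
v_rel = (-3, -10),  |v_rel|² = 109;  v_rel·d = (-3)·(-17) + (-10)·(-1) = 61
109·t² − 122·t + 274 = 0  ⇒  m = 61² − 109·274 = -26145
m = -26145 < 0,  v_rel·d = 61 > 0  ⇒  outside

inside=no margin=-26145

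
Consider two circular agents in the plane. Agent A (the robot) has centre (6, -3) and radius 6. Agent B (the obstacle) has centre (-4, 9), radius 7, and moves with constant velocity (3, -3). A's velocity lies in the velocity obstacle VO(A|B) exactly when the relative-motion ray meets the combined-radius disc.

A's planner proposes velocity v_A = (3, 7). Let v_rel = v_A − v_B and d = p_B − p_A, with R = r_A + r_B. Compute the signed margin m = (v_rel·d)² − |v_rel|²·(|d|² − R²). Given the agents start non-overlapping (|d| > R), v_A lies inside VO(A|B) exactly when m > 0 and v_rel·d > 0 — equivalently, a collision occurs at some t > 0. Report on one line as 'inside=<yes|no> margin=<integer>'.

d = (-10, 12),  |d|² = 244;  R = 6+7 = 13,  c = 244−13² = 75
v_rel = (0, 10),  |v_rel|² = 100;  v_rel·d = (0)·(-10) + (10)·(12) = 120
100·t² − 240·t + 75 = 0  ⇒  m = 120² − 100·75 = 6900
m = 6900 > 0,  v_rel·d = 120 > 0  ⇒  inside

inside=yes margin=6900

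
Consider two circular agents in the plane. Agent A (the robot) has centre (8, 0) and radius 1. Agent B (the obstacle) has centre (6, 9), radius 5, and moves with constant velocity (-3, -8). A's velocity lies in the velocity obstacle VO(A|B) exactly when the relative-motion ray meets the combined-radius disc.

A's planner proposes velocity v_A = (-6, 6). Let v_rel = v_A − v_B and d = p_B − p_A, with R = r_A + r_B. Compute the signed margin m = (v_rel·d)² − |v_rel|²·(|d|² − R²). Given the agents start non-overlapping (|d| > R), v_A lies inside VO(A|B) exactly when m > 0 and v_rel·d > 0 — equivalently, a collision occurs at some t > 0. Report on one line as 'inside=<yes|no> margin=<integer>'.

d = (-2, 9),  |d|² = 85;  R = 1+5 = 6,  c = 85−6² = 49
v_rel = (-3, 14),  |v_rel|² = 205;  v_rel·d = (-3)·(-2) + (14)·(9) = 132
205·t² − 264·t + 49 = 0  ⇒  m = 132² − 205·49 = 7379
m = 7379 > 0,  v_rel·d = 132 > 0  ⇒  inside

inside=yes margin=7379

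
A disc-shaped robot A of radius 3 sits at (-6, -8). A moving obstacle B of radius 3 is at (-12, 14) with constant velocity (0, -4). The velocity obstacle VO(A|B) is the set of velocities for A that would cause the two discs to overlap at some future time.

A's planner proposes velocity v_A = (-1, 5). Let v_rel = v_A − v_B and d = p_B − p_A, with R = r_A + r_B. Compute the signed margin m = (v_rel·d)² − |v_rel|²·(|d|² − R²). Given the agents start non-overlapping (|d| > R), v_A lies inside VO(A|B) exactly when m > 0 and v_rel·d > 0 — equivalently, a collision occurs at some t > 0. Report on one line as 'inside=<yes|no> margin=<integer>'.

d = (-6, 22),  |d|² = 520;  R = 3+3 = 6,  c = 520−6² = 484
v_rel = (-1, 9),  |v_rel|² = 82;  v_rel·d = (-1)·(-6) + (9)·(22) = 204
82·t² − 408·t + 484 = 0  ⇒  m = 204² − 82·484 = 1928
m = 1928 > 0,  v_rel·d = 204 > 0  ⇒  inside

inside=yes margin=1928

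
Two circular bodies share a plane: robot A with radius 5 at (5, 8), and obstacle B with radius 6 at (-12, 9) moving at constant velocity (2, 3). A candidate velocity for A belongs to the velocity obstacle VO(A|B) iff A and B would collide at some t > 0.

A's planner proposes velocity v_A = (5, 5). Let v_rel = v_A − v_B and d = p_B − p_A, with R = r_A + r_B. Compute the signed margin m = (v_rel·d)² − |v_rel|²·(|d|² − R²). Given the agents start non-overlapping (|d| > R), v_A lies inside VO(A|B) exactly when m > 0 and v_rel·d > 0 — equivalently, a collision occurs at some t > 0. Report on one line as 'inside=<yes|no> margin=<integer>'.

d = (-17, 1),  |d|² = 290;  R = 5+6 = 11,  c = 290−11² = 169
v_rel = (3, 2),  |v_rel|² = 13;  v_rel·d = (3)·(-17) + (2)·(1) = -49
13·t² + 98·t + 169 = 0  ⇒  m = (-49)² − 13·169 = 204
m = 204 > 0,  v_rel·d = -49 < 0  ⇒  outside

inside=no margin=204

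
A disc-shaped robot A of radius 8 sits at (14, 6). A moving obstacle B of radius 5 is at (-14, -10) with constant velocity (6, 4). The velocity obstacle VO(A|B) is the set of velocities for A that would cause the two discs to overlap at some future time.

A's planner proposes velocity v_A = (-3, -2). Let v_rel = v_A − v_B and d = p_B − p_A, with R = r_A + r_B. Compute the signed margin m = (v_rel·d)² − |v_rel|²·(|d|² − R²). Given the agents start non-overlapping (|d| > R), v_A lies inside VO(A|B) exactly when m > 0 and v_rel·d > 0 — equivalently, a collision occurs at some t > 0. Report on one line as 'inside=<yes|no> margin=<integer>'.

d = (-28, -16),  |d|² = 1040;  R = 8+5 = 13,  c = 1040−13² = 871
v_rel = (-9, -6),  |v_rel|² = 117;  v_rel·d = (-9)·(-28) + (-6)·(-16) = 348
117·t² − 696·t + 871 = 0  ⇒  m = 348² − 117·871 = 19197
m = 19197 > 0,  v_rel·d = 348 > 0  ⇒  inside

inside=yes margin=19197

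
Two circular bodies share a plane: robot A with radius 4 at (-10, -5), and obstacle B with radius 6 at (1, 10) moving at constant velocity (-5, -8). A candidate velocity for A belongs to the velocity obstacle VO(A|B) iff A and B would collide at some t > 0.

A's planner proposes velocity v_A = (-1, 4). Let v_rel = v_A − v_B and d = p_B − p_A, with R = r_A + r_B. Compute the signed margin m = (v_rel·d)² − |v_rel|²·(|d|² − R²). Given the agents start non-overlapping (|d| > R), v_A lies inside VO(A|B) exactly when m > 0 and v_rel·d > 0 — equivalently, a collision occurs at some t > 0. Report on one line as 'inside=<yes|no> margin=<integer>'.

d = (11, 15),  |d|² = 346;  R = 4+6 = 10,  c = 346−10² = 246
v_rel = (4, 12),  |v_rel|² = 160;  v_rel·d = (4)·(11) + (12)·(15) = 224
160·t² − 448·t + 246 = 0  ⇒  m = 224² − 160·246 = 10816
m = 10816 > 0,  v_rel·d = 224 > 0  ⇒  inside

inside=yes margin=10816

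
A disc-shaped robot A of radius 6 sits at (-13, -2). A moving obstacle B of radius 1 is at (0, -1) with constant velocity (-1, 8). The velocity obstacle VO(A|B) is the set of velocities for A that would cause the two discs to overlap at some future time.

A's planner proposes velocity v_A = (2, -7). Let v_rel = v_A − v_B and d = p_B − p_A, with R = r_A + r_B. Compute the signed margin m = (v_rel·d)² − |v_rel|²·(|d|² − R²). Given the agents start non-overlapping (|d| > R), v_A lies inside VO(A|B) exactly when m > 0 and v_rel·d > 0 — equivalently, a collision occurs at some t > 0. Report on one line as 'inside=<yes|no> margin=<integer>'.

d = (13, 1),  |d|² = 170;  R = 6+1 = 7,  c = 170−7² = 121
v_rel = (3, -15),  |v_rel|² = 234;  v_rel·d = (3)·(13) + (-15)·(1) = 24
234·t² − 48·t + 121 = 0  ⇒  m = 24² − 234·121 = -27738
m = -27738 < 0,  v_rel·d = 24 > 0  ⇒  outside

inside=no margin=-27738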